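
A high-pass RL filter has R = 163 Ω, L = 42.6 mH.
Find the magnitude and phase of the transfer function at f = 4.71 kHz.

Step 1 — Angular frequency: ω = 2π·4710 = 2.959e+04 rad/s.
Step 2 — Transfer function: H(jω) = jωL/(R + jωL).
Step 3 — Numerator jωL = j·1261; denominator R + jωL = 163 + j1261.
Step 4 — H = 0.9836 + j0.1272.
Step 5 — Magnitude: |H| = 0.9917 (-0.1 dB); phase: φ = 7.4°.

|H| = 0.9917 (-0.1 dB), φ = 7.4°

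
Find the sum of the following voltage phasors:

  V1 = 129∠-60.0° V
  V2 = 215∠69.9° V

Step 1 — Convert each phasor to rectangular form:
  V1 = 129·(cos(-60.0°) + j·sin(-60.0°)) = 64.5 - j111.7 V
  V2 = 215·(cos(69.9°) + j·sin(69.9°)) = 73.89 + j201.9 V
Step 2 — Sum components: V_total = 138.4 + j90.19 V.
Step 3 — Convert to polar: |V_total| = 165.2 V, ∠V_total = 33.1°.

V_total = 165.2∠33.1° V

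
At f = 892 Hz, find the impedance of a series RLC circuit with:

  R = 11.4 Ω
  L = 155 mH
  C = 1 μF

Step 1 — Angular frequency: ω = 2π·f = 2π·892 = 5605 rad/s.
Step 2 — Component impedances:
  R: Z = R = 11.4 Ω
  L: Z = jωL = j·5605·0.155 = 0 + j868.7 Ω
  C: Z = 1/(jωC) = -j/(ω·C) = 0 - j178.4 Ω
Step 3 — Series combination: Z_total = R + L + C = 11.4 + j690.3 Ω = 690.4∠89.1° Ω.

Z = 11.4 + j690.3 Ω = 690.4∠89.1° Ω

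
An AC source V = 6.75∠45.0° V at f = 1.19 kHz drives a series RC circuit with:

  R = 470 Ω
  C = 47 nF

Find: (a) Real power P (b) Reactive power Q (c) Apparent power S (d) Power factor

Step 1 — Angular frequency: ω = 2π·f = 2π·1190 = 7477 rad/s.
Step 2 — Component impedances:
  R: Z = R = 470 Ω
  C: Z = 1/(jωC) = -j/(ω·C) = 0 - j2846 Ω
Step 3 — Series combination: Z_total = R + C = 470 - j2846 Ω = 2884∠-80.6° Ω.
Step 4 — Source phasor: V = 6.75∠45.0° V = 4.773 + j4.773 V.
Step 5 — Current: I = V / Z = -0.001363 + j0.001902 A = 0.00234∠125.6° A.
Step 6 — Complex power: S = V·I* = 0.002574 - j0.01559 VA.
Step 7 — Real power: P = Re(S) = 0.002574 W.
Step 8 — Reactive power: Q = Im(S) = -0.01559 VAR.
Step 9 — Apparent power: |S| = 0.0158 VA.
Step 10 — Power factor: PF = P/|S| = 0.163 (leading).

(a) P = 0.002574 W  (b) Q = -0.01559 VAR  (c) S = 0.0158 VA  (d) PF = 0.163 (leading)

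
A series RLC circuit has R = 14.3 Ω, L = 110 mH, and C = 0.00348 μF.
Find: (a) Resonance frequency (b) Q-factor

Step 1 — Resonance condition Im(Z)=0 gives ω₀ = 1/√(LC).
Step 2 — ω₀ = 1/√(0.11·3.48e-09) = 5.111e+04 rad/s.
Step 3 — f₀ = ω₀/(2π) = 8135 Hz.
Step 4 — Series Q: Q = ω₀L/R = 5.111e+04·0.11/14.3 = 393.2.

(a) f₀ = 8135 Hz  (b) Q = 393.2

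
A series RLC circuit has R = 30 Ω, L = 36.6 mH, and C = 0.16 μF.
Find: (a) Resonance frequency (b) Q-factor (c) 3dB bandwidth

Step 1 — Resonance: ω₀ = 1/√(LC) = 1/√(0.0366·1.6e-07) = 1.307e+04 rad/s.
Step 2 — f₀ = ω₀/(2π) = 2080 Hz.
Step 3 — Series Q: Q = ω₀L/R = 1.307e+04·0.0366/30 = 15.94.
Step 4 — Bandwidth: Δω = ω₀/Q = 819.7 rad/s; BW = Δω/(2π) = 130.5 Hz.

(a) f₀ = 2080 Hz  (b) Q = 15.94  (c) BW = 130.5 Hz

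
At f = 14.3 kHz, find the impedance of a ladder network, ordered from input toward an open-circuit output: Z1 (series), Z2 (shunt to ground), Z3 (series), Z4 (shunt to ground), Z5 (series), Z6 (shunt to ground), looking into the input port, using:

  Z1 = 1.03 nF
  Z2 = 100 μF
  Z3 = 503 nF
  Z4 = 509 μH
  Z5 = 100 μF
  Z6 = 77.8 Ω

Step 1 — Angular frequency: ω = 2π·f = 2π·1.43e+04 = 8.985e+04 rad/s.
Step 2 — Component impedances:
  Z1: Z = 1/(jωC) = -j/(ω·C) = 0 - j1.081e+04 Ω
  Z2: Z = 1/(jωC) = -j/(ω·C) = 0 - j0.1113 Ω
  Z3: Z = 1/(jωC) = -j/(ω·C) = 0 - j22.13 Ω
  Z4: Z = jωL = j·8.985e+04·0.000509 = 0 + j45.73 Ω
  Z5: Z = 1/(jωC) = -j/(ω·C) = 0 - j0.1113 Ω
  Z6: Z = R = 77.8 Ω
Step 3 — Ladder network (open output): work backward from the far end, alternating series and parallel combinations. Z_in = 0.0004601 - j1.081e+04 Ω = 1.081e+04∠-90.0° Ω.

Z = 0.0004601 - j1.081e+04 Ω = 1.081e+04∠-90.0° Ω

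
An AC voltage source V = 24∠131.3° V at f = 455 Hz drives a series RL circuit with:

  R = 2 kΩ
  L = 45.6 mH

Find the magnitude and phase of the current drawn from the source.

Step 1 — Angular frequency: ω = 2π·f = 2π·455 = 2859 rad/s.
Step 2 — Component impedances:
  R: Z = R = 2000 Ω
  L: Z = jωL = j·2859·0.0456 = 0 + j130.4 Ω
Step 3 — Series combination: Z_total = R + L = 2000 + j130.4 Ω = 2004∠3.7° Ω.
Step 4 — Source phasor: V = 24∠131.3° V = -15.84 + j18.03 V.
Step 5 — Ohm's law: I = V / Z_total = (-15.84 + j18.03) / (2000 + j130.4) = -0.007301 + j0.009491 A.
Step 6 — Convert to polar: |I| = 0.01197 A, ∠I = 127.6°.

I = 0.01197∠127.6° A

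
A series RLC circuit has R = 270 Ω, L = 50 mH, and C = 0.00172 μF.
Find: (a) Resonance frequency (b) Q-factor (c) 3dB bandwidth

Step 1 — Resonance condition Im(Z)=0 gives ω₀ = 1/√(LC).
Step 2 — ω₀ = 1/√(0.05·1.72e-09) = 1.078e+05 rad/s.
Step 3 — f₀ = ω₀/(2π) = 1.716e+04 Hz.
Step 4 — Series Q: Q = ω₀L/R = 1.078e+05·0.05/270 = 19.97.
Step 5 — 3dB bandwidth: Δω = ω₀/Q = 5400 rad/s; BW = Δω/(2π) = 859.4 Hz.

(a) f₀ = 1.716e+04 Hz  (b) Q = 19.97  (c) BW = 859.4 Hz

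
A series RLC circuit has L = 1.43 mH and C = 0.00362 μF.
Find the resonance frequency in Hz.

Step 1 — Resonance condition Im(Z)=0 gives ω₀ = 1/√(LC).
Step 2 — ω₀ = 1/√(0.00143·3.62e-09) = 4.395e+05 rad/s.
Step 3 — f₀ = ω₀/(2π) = 6.995e+04 Hz.

f₀ = 6.995e+04 Hz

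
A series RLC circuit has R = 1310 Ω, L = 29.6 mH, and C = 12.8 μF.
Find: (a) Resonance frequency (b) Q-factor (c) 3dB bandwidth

Step 1 — Resonance: ω₀ = 1/√(LC) = 1/√(0.0296·1.28e-05) = 1625 rad/s.
Step 2 — f₀ = ω₀/(2π) = 258.6 Hz.
Step 3 — Series Q: Q = ω₀L/R = 1625·0.0296/1310 = 0.03671.
Step 4 — Bandwidth: Δω = ω₀/Q = 4.426e+04 rad/s; BW = Δω/(2π) = 7044 Hz.

(a) f₀ = 258.6 Hz  (b) Q = 0.03671  (c) BW = 7044 Hz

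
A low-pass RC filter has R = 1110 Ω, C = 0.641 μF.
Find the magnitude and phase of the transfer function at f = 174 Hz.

Step 1 — Angular frequency: ω = 2π·174 = 1093 rad/s.
Step 2 — Transfer function: H(jω) = 1/(1 + jωRC).
Step 3 — Denominator: 1 + jωRC = 1 + j·1093·1110·6.41e-07 = 1 + j0.7779.
Step 4 — H = 0.623 - j0.4846.
Step 5 — Magnitude: |H| = 0.7893 (-2.1 dB); phase: φ = -37.9°.

|H| = 0.7893 (-2.1 dB), φ = -37.9°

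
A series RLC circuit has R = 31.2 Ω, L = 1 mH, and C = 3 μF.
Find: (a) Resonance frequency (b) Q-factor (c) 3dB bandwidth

Step 1 — Resonance: ω₀ = 1/√(LC) = 1/√(0.001·3e-06) = 1.826e+04 rad/s.
Step 2 — f₀ = ω₀/(2π) = 2906 Hz.
Step 3 — Series Q: Q = ω₀L/R = 1.826e+04·0.001/31.2 = 0.5852.
Step 4 — Bandwidth: Δω = ω₀/Q = 3.12e+04 rad/s; BW = Δω/(2π) = 4966 Hz.

(a) f₀ = 2906 Hz  (b) Q = 0.5852  (c) BW = 4966 Hz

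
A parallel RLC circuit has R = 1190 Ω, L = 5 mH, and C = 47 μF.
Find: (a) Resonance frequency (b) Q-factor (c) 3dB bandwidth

Step 1 — Resonance: ω₀ = 1/√(LC) = 1/√(0.005·4.7e-05) = 2063 rad/s.
Step 2 — f₀ = ω₀/(2π) = 328.3 Hz.
Step 3 — Parallel Q: Q = R/(ω₀L) = 1190/(2063·0.005) = 115.4.
Step 4 — Bandwidth: Δω = ω₀/Q = 17.88 rad/s; BW = Δω/(2π) = 2.846 Hz.

(a) f₀ = 328.3 Hz  (b) Q = 115.4  (c) BW = 2.846 Hz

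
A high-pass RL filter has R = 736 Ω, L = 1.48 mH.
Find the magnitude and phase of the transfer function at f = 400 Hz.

Step 1 — Angular frequency: ω = 2π·400 = 2513 rad/s.
Step 2 — Transfer function: H(jω) = jωL/(R + jωL).
Step 3 — Numerator jωL = j·3.72; denominator R + jωL = 736 + j3.72.
Step 4 — H = 2.554e-05 + j0.005054.
Step 5 — Magnitude: |H| = 0.005054 (-45.9 dB); phase: φ = 89.7°.

|H| = 0.005054 (-45.9 dB), φ = 89.7°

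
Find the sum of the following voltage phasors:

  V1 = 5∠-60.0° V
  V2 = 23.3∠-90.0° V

Step 1 — Convert each phasor to rectangular form:
  V1 = 5·(cos(-60.0°) + j·sin(-60.0°)) = 2.5 - j4.33 V
  V2 = 23.3·(cos(-90.0°) + j·sin(-90.0°)) = 0 - j23.3 V
Step 2 — Sum components: V_total = 2.5 - j27.63 V.
Step 3 — Convert to polar: |V_total| = 27.74 V, ∠V_total = -84.8°.

V_total = 27.74∠-84.8° V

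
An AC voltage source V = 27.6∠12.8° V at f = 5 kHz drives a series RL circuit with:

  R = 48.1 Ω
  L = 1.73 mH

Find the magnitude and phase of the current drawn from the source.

Step 1 — Angular frequency: ω = 2π·f = 2π·5000 = 3.142e+04 rad/s.
Step 2 — Component impedances:
  R: Z = R = 48.1 Ω
  L: Z = jωL = j·3.142e+04·0.00173 = 0 + j54.35 Ω
Step 3 — Series combination: Z_total = R + L = 48.1 + j54.35 Ω = 72.58∠48.5° Ω.
Step 4 — Source phasor: V = 27.6∠12.8° V = 26.91 + j6.115 V.
Step 5 — Ohm's law: I = V / Z_total = (26.91 + j6.115) / (48.1 + j54.35) = 0.3089 - j0.2219 A.
Step 6 — Convert to polar: |I| = 0.3803 A, ∠I = -35.7°.

I = 0.3803∠-35.7° A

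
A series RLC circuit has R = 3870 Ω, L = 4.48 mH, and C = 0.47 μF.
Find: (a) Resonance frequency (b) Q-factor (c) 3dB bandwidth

Step 1 — Resonance: ω₀ = 1/√(LC) = 1/√(0.00448·4.7e-07) = 2.179e+04 rad/s.
Step 2 — f₀ = ω₀/(2π) = 3468 Hz.
Step 3 — Series Q: Q = ω₀L/R = 2.179e+04·0.00448/3870 = 0.02523.
Step 4 — Bandwidth: Δω = ω₀/Q = 8.638e+05 rad/s; BW = Δω/(2π) = 1.375e+05 Hz.

(a) f₀ = 3468 Hz  (b) Q = 0.02523  (c) BW = 1.375e+05 Hz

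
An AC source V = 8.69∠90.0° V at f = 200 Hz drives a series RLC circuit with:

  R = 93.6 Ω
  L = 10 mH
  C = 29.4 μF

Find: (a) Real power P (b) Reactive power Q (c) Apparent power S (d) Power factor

Step 1 — Angular frequency: ω = 2π·f = 2π·200 = 1257 rad/s.
Step 2 — Component impedances:
  R: Z = R = 93.6 Ω
  L: Z = jωL = j·1257·0.01 = 0 + j12.57 Ω
  C: Z = 1/(jωC) = -j/(ω·C) = 0 - j27.07 Ω
Step 3 — Series combination: Z_total = R + L + C = 93.6 - j14.5 Ω = 94.72∠-8.8° Ω.
Step 4 — Source phasor: V = 8.69∠90.0° V = 0 + j8.69 V.
Step 5 — Current: I = V / Z = -0.01405 + j0.09067 A = 0.09175∠98.8° A.
Step 6 — Complex power: S = V·I* = 0.7879 - j0.1221 VA.
Step 7 — Real power: P = Re(S) = 0.7879 W.
Step 8 — Reactive power: Q = Im(S) = -0.1221 VAR.
Step 9 — Apparent power: |S| = 0.7973 VA.
Step 10 — Power factor: PF = P/|S| = 0.9882 (leading).

(a) P = 0.7879 W  (b) Q = -0.1221 VAR  (c) S = 0.7973 VA  (d) PF = 0.9882 (leading)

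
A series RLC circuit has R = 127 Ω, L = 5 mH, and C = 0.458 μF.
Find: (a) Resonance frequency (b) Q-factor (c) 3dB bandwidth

Step 1 — Resonance condition Im(Z)=0 gives ω₀ = 1/√(LC).
Step 2 — ω₀ = 1/√(0.005·4.58e-07) = 2.09e+04 rad/s.
Step 3 — f₀ = ω₀/(2π) = 3326 Hz.
Step 4 — Series Q: Q = ω₀L/R = 2.09e+04·0.005/127 = 0.8227.
Step 5 — 3dB bandwidth: Δω = ω₀/Q = 2.54e+04 rad/s; BW = Δω/(2π) = 4043 Hz.

(a) f₀ = 3326 Hz  (b) Q = 0.8227  (c) BW = 4043 Hz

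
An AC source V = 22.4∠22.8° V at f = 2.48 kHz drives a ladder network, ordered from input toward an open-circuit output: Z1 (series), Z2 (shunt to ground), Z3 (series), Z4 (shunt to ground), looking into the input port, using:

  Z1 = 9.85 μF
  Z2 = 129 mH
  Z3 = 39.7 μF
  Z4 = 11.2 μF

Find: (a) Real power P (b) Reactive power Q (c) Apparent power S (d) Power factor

Step 1 — Angular frequency: ω = 2π·f = 2π·2480 = 1.558e+04 rad/s.
Step 2 — Component impedances:
  Z1: Z = 1/(jωC) = -j/(ω·C) = 0 - j6.515 Ω
  Z2: Z = jωL = j·1.558e+04·0.129 = 0 + j2010 Ω
  Z3: Z = 1/(jωC) = -j/(ω·C) = 0 - j1.617 Ω
  Z4: Z = 1/(jωC) = -j/(ω·C) = 0 - j5.73 Ω
Step 3 — Ladder network (open output): work backward from the far end, alternating series and parallel combinations. Z_in = 0 - j13.89 Ω = 13.89∠-90.0° Ω.
Step 4 — Source phasor: V = 22.4∠22.8° V = 20.65 + j8.68 V.
Step 5 — Current: I = V / Z = -0.625 + j1.487 A = 1.613∠112.8° A.
Step 6 — Complex power: S = V·I* = 0 - j36.13 VA.
Step 7 — Real power: P = Re(S) = 0 W.
Step 8 — Reactive power: Q = Im(S) = -36.13 VAR.
Step 9 — Apparent power: |S| = 36.13 VA.
Step 10 — Power factor: PF = P/|S| = 0 (leading).

(a) P = 0 W  (b) Q = -36.13 VAR  (c) S = 36.13 VA  (d) PF = 0 (leading)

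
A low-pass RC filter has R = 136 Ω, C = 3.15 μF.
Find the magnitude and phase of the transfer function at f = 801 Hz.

Step 1 — Angular frequency: ω = 2π·801 = 5033 rad/s.
Step 2 — Transfer function: H(jω) = 1/(1 + jωRC).
Step 3 — Denominator: 1 + jωRC = 1 + j·5033·136·3.15e-06 = 1 + j2.156.
Step 4 — H = 0.177 - j0.3817.
Step 5 — Magnitude: |H| = 0.4208 (-7.5 dB); phase: φ = -65.1°.

|H| = 0.4208 (-7.5 dB), φ = -65.1°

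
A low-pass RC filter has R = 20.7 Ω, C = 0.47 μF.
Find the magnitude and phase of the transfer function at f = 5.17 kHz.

Step 1 — Angular frequency: ω = 2π·5170 = 3.248e+04 rad/s.
Step 2 — Transfer function: H(jω) = 1/(1 + jωRC).
Step 3 — Denominator: 1 + jωRC = 1 + j·3.248e+04·20.7·4.7e-07 = 1 + j0.316.
Step 4 — H = 0.9092 - j0.2873.
Step 5 — Magnitude: |H| = 0.9535 (-0.4 dB); phase: φ = -17.5°.

|H| = 0.9535 (-0.4 dB), φ = -17.5°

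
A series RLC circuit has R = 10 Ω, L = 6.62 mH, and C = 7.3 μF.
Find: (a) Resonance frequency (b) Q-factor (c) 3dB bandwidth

Step 1 — Resonance: ω₀ = 1/√(LC) = 1/√(0.00662·7.3e-06) = 4549 rad/s.
Step 2 — f₀ = ω₀/(2π) = 724 Hz.
Step 3 — Series Q: Q = ω₀L/R = 4549·0.00662/10 = 3.011.
Step 4 — Bandwidth: Δω = ω₀/Q = 1511 rad/s; BW = Δω/(2π) = 240.4 Hz.

(a) f₀ = 724 Hz  (b) Q = 3.011  (c) BW = 240.4 Hz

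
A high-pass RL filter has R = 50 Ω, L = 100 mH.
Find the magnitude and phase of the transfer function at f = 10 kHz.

Step 1 — Angular frequency: ω = 2π·1e+04 = 6.283e+04 rad/s.
Step 2 — Transfer function: H(jω) = jωL/(R + jωL).
Step 3 — Numerator jωL = j·6283; denominator R + jωL = 50 + j6283.
Step 4 — H = 0.9999 + j0.007957.
Step 5 — Magnitude: |H| = 1 (-0.0 dB); phase: φ = 0.5°.

|H| = 1 (-0.0 dB), φ = 0.5°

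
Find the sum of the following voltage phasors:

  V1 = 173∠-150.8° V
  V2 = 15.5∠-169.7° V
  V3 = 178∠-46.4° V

Step 1 — Convert each phasor to rectangular form:
  V1 = 173·(cos(-150.8°) + j·sin(-150.8°)) = -151 - j84.4 V
  V2 = 15.5·(cos(-169.7°) + j·sin(-169.7°)) = -15.25 - j2.771 V
  V3 = 178·(cos(-46.4°) + j·sin(-46.4°)) = 122.8 - j128.9 V
Step 2 — Sum components: V_total = -43.51 - j216.1 V.
Step 3 — Convert to polar: |V_total| = 220.4 V, ∠V_total = -101.4°.

V_total = 220.4∠-101.4° V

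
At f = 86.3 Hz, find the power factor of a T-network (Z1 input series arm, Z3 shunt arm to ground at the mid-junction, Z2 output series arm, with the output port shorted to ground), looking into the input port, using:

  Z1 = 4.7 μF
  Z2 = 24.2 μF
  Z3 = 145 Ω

Step 1 — Angular frequency: ω = 2π·f = 2π·86.3 = 542.2 rad/s.
Step 2 — Component impedances:
  Z1: Z = 1/(jωC) = -j/(ω·C) = 0 - j392.4 Ω
  Z2: Z = 1/(jωC) = -j/(ω·C) = 0 - j76.21 Ω
  Z3: Z = R = 145 Ω
Step 3 — With the output port shorted to ground, the output series arm Z2 runs from the junction to ground; the shunt arm Z3 also runs from the junction to ground. They appear in parallel: Z3 || Z2 = 31.38 - j59.71 Ω.
Step 4 — Series with input arm Z1: Z_in = Z1 + (Z3 || Z2) = 31.38 - j452.1 Ω = 453.2∠-86.0° Ω.
Step 5 — Power factor: PF = cos(φ) = Re(Z)/|Z| = 31.383/453.19 = 0.06925.
Step 6 — Type: Im(Z) = -452.1 ⇒ leading (phase φ = -86.0°).

PF = 0.06925 (leading, φ = -86.0°)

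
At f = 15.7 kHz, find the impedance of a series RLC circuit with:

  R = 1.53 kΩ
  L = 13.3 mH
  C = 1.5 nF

Step 1 — Angular frequency: ω = 2π·f = 2π·1.57e+04 = 9.865e+04 rad/s.
Step 2 — Component impedances:
  R: Z = R = 1530 Ω
  L: Z = jωL = j·9.865e+04·0.0133 = 0 + j1312 Ω
  C: Z = 1/(jωC) = -j/(ω·C) = 0 - j6758 Ω
Step 3 — Series combination: Z_total = R + L + C = 1530 - j5446 Ω = 5657∠-74.3° Ω.

Z = 1530 - j5446 Ω = 5657∠-74.3° Ω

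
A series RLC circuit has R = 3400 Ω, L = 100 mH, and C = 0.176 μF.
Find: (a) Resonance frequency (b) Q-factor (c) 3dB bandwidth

Step 1 — Resonance: ω₀ = 1/√(LC) = 1/√(0.1·1.76e-07) = 7538 rad/s.
Step 2 — f₀ = ω₀/(2π) = 1200 Hz.
Step 3 — Series Q: Q = ω₀L/R = 7538·0.1/3400 = 0.2217.
Step 4 — Bandwidth: Δω = ω₀/Q = 3.4e+04 rad/s; BW = Δω/(2π) = 5411 Hz.

(a) f₀ = 1200 Hz  (b) Q = 0.2217  (c) BW = 5411 Hz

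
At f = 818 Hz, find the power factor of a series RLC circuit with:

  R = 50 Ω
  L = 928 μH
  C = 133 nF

Step 1 — Angular frequency: ω = 2π·f = 2π·818 = 5140 rad/s.
Step 2 — Component impedances:
  R: Z = R = 50 Ω
  L: Z = jωL = j·5140·0.000928 = 0 + j4.77 Ω
  C: Z = 1/(jωC) = -j/(ω·C) = 0 - j1463 Ω
Step 3 — Series combination: Z_total = R + L + C = 50 - j1458 Ω = 1459∠-88.0° Ω.
Step 4 — Power factor: PF = cos(φ) = Re(Z)/|Z| = 50/1459 = 0.03427.
Step 5 — Type: Im(Z) = -1458 ⇒ leading (phase φ = -88.0°).

PF = 0.03427 (leading, φ = -88.0°)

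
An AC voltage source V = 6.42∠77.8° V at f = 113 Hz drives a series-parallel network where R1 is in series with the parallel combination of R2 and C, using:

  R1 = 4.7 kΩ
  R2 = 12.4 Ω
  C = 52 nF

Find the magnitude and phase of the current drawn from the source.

Step 1 — Angular frequency: ω = 2π·f = 2π·113 = 710 rad/s.
Step 2 — Component impedances:
  R1: Z = R = 4700 Ω
  R2: Z = R = 12.4 Ω
  C: Z = 1/(jωC) = -j/(ω·C) = 0 - j2.709e+04 Ω
Step 3 — Parallel branch: R2 || C = 1/(1/R2 + 1/C) = 12.4 - j0.005677 Ω.
Step 4 — Series with R1: Z_total = R1 + (R2 || C) = 4712 - j0.005677 Ω = 4712∠-0.0° Ω.
Step 5 — Source phasor: V = 6.42∠77.8° V = 1.357 + j6.275 V.
Step 6 — Ohm's law: I = V / Z_total = (1.357 + j6.275) / (4712 - j0.005677) = 0.0002879 + j0.001332 A.
Step 7 — Convert to polar: |I| = 0.001362 A, ∠I = 77.8°.

I = 0.001362∠77.8° A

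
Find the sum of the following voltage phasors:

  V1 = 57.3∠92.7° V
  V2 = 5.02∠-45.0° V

Step 1 — Convert each phasor to rectangular form:
  V1 = 57.3·(cos(92.7°) + j·sin(92.7°)) = -2.699 + j57.24 V
  V2 = 5.02·(cos(-45.0°) + j·sin(-45.0°)) = 3.55 - j3.55 V
Step 2 — Sum components: V_total = 0.8505 + j53.69 V.
Step 3 — Convert to polar: |V_total| = 53.69 V, ∠V_total = 89.1°.

V_total = 53.69∠89.1° V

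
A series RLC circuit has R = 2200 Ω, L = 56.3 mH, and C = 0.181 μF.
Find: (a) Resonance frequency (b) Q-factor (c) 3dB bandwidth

Step 1 — Resonance condition Im(Z)=0 gives ω₀ = 1/√(LC).
Step 2 — ω₀ = 1/√(0.0563·1.81e-07) = 9906 rad/s.
Step 3 — f₀ = ω₀/(2π) = 1577 Hz.
Step 4 — Series Q: Q = ω₀L/R = 9906·0.0563/2200 = 0.2535.
Step 5 — 3dB bandwidth: Δω = ω₀/Q = 3.908e+04 rad/s; BW = Δω/(2π) = 6219 Hz.

(a) f₀ = 1577 Hz  (b) Q = 0.2535  (c) BW = 6219 Hz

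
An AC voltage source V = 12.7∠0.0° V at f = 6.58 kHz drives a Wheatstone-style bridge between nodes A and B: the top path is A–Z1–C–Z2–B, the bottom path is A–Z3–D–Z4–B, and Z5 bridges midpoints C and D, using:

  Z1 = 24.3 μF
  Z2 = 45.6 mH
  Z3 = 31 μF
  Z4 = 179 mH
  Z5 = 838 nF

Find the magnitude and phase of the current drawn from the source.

Step 1 — Angular frequency: ω = 2π·f = 2π·6580 = 4.134e+04 rad/s.
Step 2 — Component impedances:
  Z1: Z = 1/(jωC) = -j/(ω·C) = 0 - j0.9954 Ω
  Z2: Z = jωL = j·4.134e+04·0.0456 = 0 + j1885 Ω
  Z3: Z = 1/(jωC) = -j/(ω·C) = 0 - j0.7802 Ω
  Z4: Z = jωL = j·4.134e+04·0.179 = 0 + j7400 Ω
  Z5: Z = 1/(jωC) = -j/(ω·C) = 0 - j28.86 Ω
Step 3 — Bridge requires nodal analysis (the Z5 bridge couples midpoints C and D, so the two paths cannot be reduced to a simple series/parallel combination). Setting node B to ground and injecting 1 A at node A, the 3-node admittance system at A, C, D solves to V_A = Z_AB = 0 + j1502 Ω = 1502∠90.0° Ω.
Step 4 — Source phasor: V = 12.7∠0.0° V = 12.7 V.
Step 5 — Ohm's law: I = V / Z_total = (12.7) / (0 + j1502) = 0 - j0.008456 A.
Step 6 — Convert to polar: |I| = 0.008456 A, ∠I = -90.0°.

I = 0.008456∠-90.0° A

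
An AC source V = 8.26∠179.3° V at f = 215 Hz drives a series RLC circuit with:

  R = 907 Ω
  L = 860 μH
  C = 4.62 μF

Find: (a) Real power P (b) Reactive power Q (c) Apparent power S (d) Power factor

Step 1 — Angular frequency: ω = 2π·f = 2π·215 = 1351 rad/s.
Step 2 — Component impedances:
  R: Z = R = 907 Ω
  L: Z = jωL = j·1351·0.00086 = 0 + j1.162 Ω
  C: Z = 1/(jωC) = -j/(ω·C) = 0 - j160.2 Ω
Step 3 — Series combination: Z_total = R + L + C = 907 - j159.1 Ω = 920.8∠-9.9° Ω.
Step 4 — Source phasor: V = 8.26∠179.3° V = -8.259 + j0.1009 V.
Step 5 — Current: I = V / Z = -0.008853 - j0.001441 A = 0.00897∠-170.8° A.
Step 6 — Complex power: S = V·I* = 0.07298 - j0.0128 VA.
Step 7 — Real power: P = Re(S) = 0.07298 W.
Step 8 — Reactive power: Q = Im(S) = -0.0128 VAR.
Step 9 — Apparent power: |S| = 0.07409 VA.
Step 10 — Power factor: PF = P/|S| = 0.985 (leading).

(a) P = 0.07298 W  (b) Q = -0.0128 VAR  (c) S = 0.07409 VA  (d) PF = 0.985 (leading)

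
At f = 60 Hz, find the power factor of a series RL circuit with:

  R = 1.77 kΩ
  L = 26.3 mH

Step 1 — Angular frequency: ω = 2π·f = 2π·60 = 377 rad/s.
Step 2 — Component impedances:
  R: Z = R = 1770 Ω
  L: Z = jωL = j·377·0.0263 = 0 + j9.915 Ω
Step 3 — Series combination: Z_total = R + L = 1770 + j9.915 Ω = 1770∠0.3° Ω.
Step 4 — Power factor: PF = cos(φ) = Re(Z)/|Z| = 1770/1770 = 1.
Step 5 — Type: Im(Z) = 9.915 ⇒ lagging (phase φ = 0.3°).

PF = 1 (lagging, φ = 0.3°)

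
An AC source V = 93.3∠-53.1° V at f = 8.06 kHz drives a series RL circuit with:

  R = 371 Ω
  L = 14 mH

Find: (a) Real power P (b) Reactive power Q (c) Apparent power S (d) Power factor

Step 1 — Angular frequency: ω = 2π·f = 2π·8060 = 5.064e+04 rad/s.
Step 2 — Component impedances:
  R: Z = R = 371 Ω
  L: Z = jωL = j·5.064e+04·0.014 = 0 + j709 Ω
Step 3 — Series combination: Z_total = R + L = 371 + j709 Ω = 800.2∠62.4° Ω.
Step 4 — Source phasor: V = 93.3∠-53.1° V = 56.02 - j74.61 V.
Step 5 — Current: I = V / Z = -0.05016 - j0.1053 A = 0.1166∠-115.5° A.
Step 6 — Complex power: S = V·I* = 5.044 + j9.639 VA.
Step 7 — Real power: P = Re(S) = 5.044 W.
Step 8 — Reactive power: Q = Im(S) = 9.639 VAR.
Step 9 — Apparent power: |S| = 10.88 VA.
Step 10 — Power factor: PF = P/|S| = 0.4636 (lagging).

(a) P = 5.044 W  (b) Q = 9.639 VAR  (c) S = 10.88 VA  (d) PF = 0.4636 (lagging)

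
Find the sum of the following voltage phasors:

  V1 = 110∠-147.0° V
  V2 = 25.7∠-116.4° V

Step 1 — Convert each phasor to rectangular form:
  V1 = 110·(cos(-147.0°) + j·sin(-147.0°)) = -92.25 - j59.91 V
  V2 = 25.7·(cos(-116.4°) + j·sin(-116.4°)) = -11.43 - j23.02 V
Step 2 — Sum components: V_total = -103.7 - j82.93 V.
Step 3 — Convert to polar: |V_total| = 132.8 V, ∠V_total = -141.3°.

V_total = 132.8∠-141.3° V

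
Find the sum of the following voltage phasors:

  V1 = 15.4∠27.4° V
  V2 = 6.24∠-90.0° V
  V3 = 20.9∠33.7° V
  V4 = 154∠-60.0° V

Step 1 — Convert each phasor to rectangular form:
  V1 = 15.4·(cos(27.4°) + j·sin(27.4°)) = 13.67 + j7.087 V
  V2 = 6.24·(cos(-90.0°) + j·sin(-90.0°)) = 0 - j6.24 V
  V3 = 20.9·(cos(33.7°) + j·sin(33.7°)) = 17.39 + j11.6 V
  V4 = 154·(cos(-60.0°) + j·sin(-60.0°)) = 77 - j133.4 V
Step 2 — Sum components: V_total = 108.1 - j120.9 V.
Step 3 — Convert to polar: |V_total| = 162.2 V, ∠V_total = -48.2°.

V_total = 162.2∠-48.2° V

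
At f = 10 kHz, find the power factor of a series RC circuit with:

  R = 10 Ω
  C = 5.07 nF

Step 1 — Angular frequency: ω = 2π·f = 2π·1e+04 = 6.283e+04 rad/s.
Step 2 — Component impedances:
  R: Z = R = 10 Ω
  C: Z = 1/(jωC) = -j/(ω·C) = 0 - j3139 Ω
Step 3 — Series combination: Z_total = R + C = 10 - j3139 Ω = 3139∠-89.8° Ω.
Step 4 — Power factor: PF = cos(φ) = Re(Z)/|Z| = 10/3139 = 0.003186.
Step 5 — Type: Im(Z) = -3139 ⇒ leading (phase φ = -89.8°).

PF = 0.003186 (leading, φ = -89.8°)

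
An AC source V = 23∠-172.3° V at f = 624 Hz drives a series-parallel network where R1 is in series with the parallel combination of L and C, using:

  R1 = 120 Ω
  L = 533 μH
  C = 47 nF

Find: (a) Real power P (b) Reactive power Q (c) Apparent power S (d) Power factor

Step 1 — Angular frequency: ω = 2π·f = 2π·624 = 3921 rad/s.
Step 2 — Component impedances:
  R1: Z = R = 120 Ω
  L: Z = jωL = j·3921·0.000533 = 0 + j2.09 Ω
  C: Z = 1/(jωC) = -j/(ω·C) = 0 - j5427 Ω
Step 3 — Parallel branch: L || C = 1/(1/L + 1/C) = 0 + j2.091 Ω.
Step 4 — Series with R1: Z_total = R1 + (L || C) = 120 + j2.091 Ω = 120∠1.0° Ω.
Step 5 — Source phasor: V = 23∠-172.3° V = -22.79 - j3.082 V.
Step 6 — Current: I = V / Z = -0.1903 - j0.02236 A = 0.1916∠-173.3° A.
Step 7 — Complex power: S = V·I* = 4.407 + j0.07678 VA.
Step 8 — Real power: P = Re(S) = 4.407 W.
Step 9 — Reactive power: Q = Im(S) = 0.07678 VAR.
Step 10 — Apparent power: |S| = 4.408 VA.
Step 11 — Power factor: PF = P/|S| = 0.9998 (lagging).

(a) P = 4.407 W  (b) Q = 0.07678 VAR  (c) S = 4.408 VA  (d) PF = 0.9998 (lagging)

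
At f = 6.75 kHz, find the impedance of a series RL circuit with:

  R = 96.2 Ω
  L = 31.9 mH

Step 1 — Angular frequency: ω = 2π·f = 2π·6750 = 4.241e+04 rad/s.
Step 2 — Component impedances:
  R: Z = R = 96.2 Ω
  L: Z = jωL = j·4.241e+04·0.0319 = 0 + j1353 Ω
Step 3 — Series combination: Z_total = R + L = 96.2 + j1353 Ω = 1356∠85.9° Ω.

Z = 96.2 + j1353 Ω = 1356∠85.9° Ω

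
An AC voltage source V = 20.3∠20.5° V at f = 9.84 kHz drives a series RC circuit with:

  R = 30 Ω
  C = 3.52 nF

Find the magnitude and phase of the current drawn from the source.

Step 1 — Angular frequency: ω = 2π·f = 2π·9840 = 6.183e+04 rad/s.
Step 2 — Component impedances:
  R: Z = R = 30 Ω
  C: Z = 1/(jωC) = -j/(ω·C) = 0 - j4595 Ω
Step 3 — Series combination: Z_total = R + C = 30 - j4595 Ω = 4595∠-89.6° Ω.
Step 4 — Source phasor: V = 20.3∠20.5° V = 19.01 + j7.109 V.
Step 5 — Ohm's law: I = V / Z_total = (19.01 + j7.109) / (30 - j4595) = -0.00152 + j0.004148 A.
Step 6 — Convert to polar: |I| = 0.004418 A, ∠I = 110.1°.

I = 0.004418∠110.1° A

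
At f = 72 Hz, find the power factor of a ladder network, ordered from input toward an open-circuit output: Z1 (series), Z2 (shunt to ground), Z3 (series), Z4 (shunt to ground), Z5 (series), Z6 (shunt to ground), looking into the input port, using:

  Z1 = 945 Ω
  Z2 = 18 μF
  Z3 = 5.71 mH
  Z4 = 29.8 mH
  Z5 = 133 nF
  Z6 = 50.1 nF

Step 1 — Angular frequency: ω = 2π·f = 2π·72 = 452.4 rad/s.
Step 2 — Component impedances:
  Z1: Z = R = 945 Ω
  Z2: Z = 1/(jωC) = -j/(ω·C) = 0 - j122.8 Ω
  Z3: Z = jωL = j·452.4·0.00571 = 0 + j2.583 Ω
  Z4: Z = jωL = j·452.4·0.0298 = 0 + j13.48 Ω
  Z5: Z = 1/(jωC) = -j/(ω·C) = 0 - j1.662e+04 Ω
  Z6: Z = 1/(jωC) = -j/(ω·C) = 0 - j4.412e+04 Ω
Step 3 — Ladder network (open output): work backward from the far end, alternating series and parallel combinations. Z_in = 945 + j18.49 Ω = 945.2∠1.1° Ω.
Step 4 — Power factor: PF = cos(φ) = Re(Z)/|Z| = 945/945.2 = 0.9998.
Step 5 — Type: Im(Z) = 18.49 ⇒ lagging (phase φ = 1.1°).

PF = 0.9998 (lagging, φ = 1.1°)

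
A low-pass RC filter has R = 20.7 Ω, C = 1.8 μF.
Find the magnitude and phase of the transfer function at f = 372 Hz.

Step 1 — Angular frequency: ω = 2π·372 = 2337 rad/s.
Step 2 — Transfer function: H(jω) = 1/(1 + jωRC).
Step 3 — Denominator: 1 + jωRC = 1 + j·2337·20.7·1.8e-06 = 1 + j0.08709.
Step 4 — H = 0.9925 - j0.08643.
Step 5 — Magnitude: |H| = 0.9962 (-0.0 dB); phase: φ = -5.0°.

|H| = 0.9962 (-0.0 dB), φ = -5.0°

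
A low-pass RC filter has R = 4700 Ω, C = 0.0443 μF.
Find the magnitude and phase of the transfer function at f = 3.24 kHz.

Step 1 — Angular frequency: ω = 2π·3240 = 2.036e+04 rad/s.
Step 2 — Transfer function: H(jω) = 1/(1 + jωRC).
Step 3 — Denominator: 1 + jωRC = 1 + j·2.036e+04·4700·4.43e-08 = 1 + j4.239.
Step 4 — H = 0.05273 - j0.2235.
Step 5 — Magnitude: |H| = 0.2296 (-12.8 dB); phase: φ = -76.7°.

|H| = 0.2296 (-12.8 dB), φ = -76.7°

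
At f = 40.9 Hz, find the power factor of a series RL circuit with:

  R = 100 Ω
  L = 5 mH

Step 1 — Angular frequency: ω = 2π·f = 2π·40.9 = 257 rad/s.
Step 2 — Component impedances:
  R: Z = R = 100 Ω
  L: Z = jωL = j·257·0.005 = 0 + j1.285 Ω
Step 3 — Series combination: Z_total = R + L = 100 + j1.285 Ω = 100∠0.7° Ω.
Step 4 — Power factor: PF = cos(φ) = Re(Z)/|Z| = 100/100.01 = 0.9999.
Step 5 — Type: Im(Z) = 1.285 ⇒ lagging (phase φ = 0.7°).

PF = 0.9999 (lagging, φ = 0.7°)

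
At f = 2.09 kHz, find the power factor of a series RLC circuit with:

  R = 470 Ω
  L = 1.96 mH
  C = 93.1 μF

Step 1 — Angular frequency: ω = 2π·f = 2π·2090 = 1.313e+04 rad/s.
Step 2 — Component impedances:
  R: Z = R = 470 Ω
  L: Z = jωL = j·1.313e+04·0.00196 = 0 + j25.74 Ω
  C: Z = 1/(jωC) = -j/(ω·C) = 0 - j0.8179 Ω
Step 3 — Series combination: Z_total = R + L + C = 470 + j24.92 Ω = 470.7∠3.0° Ω.
Step 4 — Power factor: PF = cos(φ) = Re(Z)/|Z| = 470/470.66 = 0.9986.
Step 5 — Type: Im(Z) = 24.92 ⇒ lagging (phase φ = 3.0°).

PF = 0.9986 (lagging, φ = 3.0°)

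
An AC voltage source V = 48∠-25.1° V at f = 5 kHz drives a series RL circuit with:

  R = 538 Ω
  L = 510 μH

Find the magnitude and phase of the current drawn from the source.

Step 1 — Angular frequency: ω = 2π·f = 2π·5000 = 3.142e+04 rad/s.
Step 2 — Component impedances:
  R: Z = R = 538 Ω
  L: Z = jωL = j·3.142e+04·0.00051 = 0 + j16.02 Ω
Step 3 — Series combination: Z_total = R + L = 538 + j16.02 Ω = 538.2∠1.7° Ω.
Step 4 — Source phasor: V = 48∠-25.1° V = 43.47 - j20.36 V.
Step 5 — Ohm's law: I = V / Z_total = (43.47 - j20.36) / (538 + j16.02) = 0.0796 - j0.04022 A.
Step 6 — Convert to polar: |I| = 0.08918 A, ∠I = -26.8°.

I = 0.08918∠-26.8° A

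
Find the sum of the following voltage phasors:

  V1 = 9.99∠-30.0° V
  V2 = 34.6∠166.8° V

Step 1 — Convert each phasor to rectangular form:
  V1 = 9.99·(cos(-30.0°) + j·sin(-30.0°)) = 8.652 - j4.995 V
  V2 = 34.6·(cos(166.8°) + j·sin(166.8°)) = -33.69 + j7.901 V
Step 2 — Sum components: V_total = -25.03 + j2.906 V.
Step 3 — Convert to polar: |V_total| = 25.2 V, ∠V_total = 173.4°.

V_total = 25.2∠173.4° V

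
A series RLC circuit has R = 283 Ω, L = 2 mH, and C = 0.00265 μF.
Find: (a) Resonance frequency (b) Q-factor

Step 1 — Resonance condition Im(Z)=0 gives ω₀ = 1/√(LC).
Step 2 — ω₀ = 1/√(0.002·2.65e-09) = 4.344e+05 rad/s.
Step 3 — f₀ = ω₀/(2π) = 6.913e+04 Hz.
Step 4 — Series Q: Q = ω₀L/R = 4.344e+05·0.002/283 = 3.07.

(a) f₀ = 6.913e+04 Hz  (b) Q = 3.07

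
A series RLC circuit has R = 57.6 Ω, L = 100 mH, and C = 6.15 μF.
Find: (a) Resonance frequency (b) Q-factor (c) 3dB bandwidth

Step 1 — Resonance: ω₀ = 1/√(LC) = 1/√(0.1·6.15e-06) = 1275 rad/s.
Step 2 — f₀ = ω₀/(2π) = 202.9 Hz.
Step 3 — Series Q: Q = ω₀L/R = 1275·0.1/57.6 = 2.214.
Step 4 — Bandwidth: Δω = ω₀/Q = 576 rad/s; BW = Δω/(2π) = 91.67 Hz.

(a) f₀ = 202.9 Hz  (b) Q = 2.214  (c) BW = 91.67 Hz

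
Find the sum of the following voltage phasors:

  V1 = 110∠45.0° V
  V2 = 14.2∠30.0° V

Step 1 — Convert each phasor to rectangular form:
  V1 = 110·(cos(45.0°) + j·sin(45.0°)) = 77.78 + j77.78 V
  V2 = 14.2·(cos(30.0°) + j·sin(30.0°)) = 12.3 + j7.1 V
Step 2 — Sum components: V_total = 90.08 + j84.88 V.
Step 3 — Convert to polar: |V_total| = 123.8 V, ∠V_total = 43.3°.

V_total = 123.8∠43.3° V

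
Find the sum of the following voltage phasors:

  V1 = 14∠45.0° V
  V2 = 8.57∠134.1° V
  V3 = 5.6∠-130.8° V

Step 1 — Convert each phasor to rectangular form:
  V1 = 14·(cos(45.0°) + j·sin(45.0°)) = 9.899 + j9.899 V
  V2 = 8.57·(cos(134.1°) + j·sin(134.1°)) = -5.964 + j6.154 V
  V3 = 5.6·(cos(-130.8°) + j·sin(-130.8°)) = -3.659 - j4.239 V
Step 2 — Sum components: V_total = 0.2764 + j11.81 V.
Step 3 — Convert to polar: |V_total| = 11.82 V, ∠V_total = 88.7°.

V_total = 11.82∠88.7° V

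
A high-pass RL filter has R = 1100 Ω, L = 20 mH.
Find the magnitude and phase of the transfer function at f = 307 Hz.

Step 1 — Angular frequency: ω = 2π·307 = 1929 rad/s.
Step 2 — Transfer function: H(jω) = jωL/(R + jωL).
Step 3 — Numerator jωL = j·38.58; denominator R + jωL = 1100 + j38.58.
Step 4 — H = 0.001229 + j0.03503.
Step 5 — Magnitude: |H| = 0.03505 (-29.1 dB); phase: φ = 88.0°.

|H| = 0.03505 (-29.1 dB), φ = 88.0°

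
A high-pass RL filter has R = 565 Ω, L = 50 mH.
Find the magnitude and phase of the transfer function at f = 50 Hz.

Step 1 — Angular frequency: ω = 2π·50 = 314.2 rad/s.
Step 2 — Transfer function: H(jω) = jωL/(R + jωL).
Step 3 — Numerator jωL = j·15.71; denominator R + jωL = 565 + j15.71.
Step 4 — H = 0.0007723 + j0.02778.
Step 5 — Magnitude: |H| = 0.02779 (-31.1 dB); phase: φ = 88.4°.

|H| = 0.02779 (-31.1 dB), φ = 88.4°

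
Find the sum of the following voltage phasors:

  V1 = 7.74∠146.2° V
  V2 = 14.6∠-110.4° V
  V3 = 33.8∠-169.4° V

Step 1 — Convert each phasor to rectangular form:
  V1 = 7.74·(cos(146.2°) + j·sin(146.2°)) = -6.432 + j4.306 V
  V2 = 14.6·(cos(-110.4°) + j·sin(-110.4°)) = -5.089 - j13.68 V
  V3 = 33.8·(cos(-169.4°) + j·sin(-169.4°)) = -33.22 - j6.218 V
Step 2 — Sum components: V_total = -44.74 - j15.6 V.
Step 3 — Convert to polar: |V_total| = 47.38 V, ∠V_total = -160.8°.

V_total = 47.38∠-160.8° V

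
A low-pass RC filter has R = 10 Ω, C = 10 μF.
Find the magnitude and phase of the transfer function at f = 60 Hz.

Step 1 — Angular frequency: ω = 2π·60 = 377 rad/s.
Step 2 — Transfer function: H(jω) = 1/(1 + jωRC).
Step 3 — Denominator: 1 + jωRC = 1 + j·377·10·1e-05 = 1 + j0.0377.
Step 4 — H = 0.9986 - j0.03765.
Step 5 — Magnitude: |H| = 0.9993 (-0.0 dB); phase: φ = -2.2°.

|H| = 0.9993 (-0.0 dB), φ = -2.2°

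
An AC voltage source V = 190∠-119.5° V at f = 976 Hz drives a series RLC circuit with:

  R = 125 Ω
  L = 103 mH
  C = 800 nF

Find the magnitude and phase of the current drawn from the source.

Step 1 — Angular frequency: ω = 2π·f = 2π·976 = 6132 rad/s.
Step 2 — Component impedances:
  R: Z = R = 125 Ω
  L: Z = jωL = j·6132·0.103 = 0 + j631.6 Ω
  C: Z = 1/(jωC) = -j/(ω·C) = 0 - j203.8 Ω
Step 3 — Series combination: Z_total = R + L + C = 125 + j427.8 Ω = 445.7∠73.7° Ω.
Step 4 — Source phasor: V = 190∠-119.5° V = -93.56 - j165.4 V.
Step 5 — Ohm's law: I = V / Z_total = (-93.56 - j165.4) / (125 + j427.8) = -0.415 + j0.09743 A.
Step 6 — Convert to polar: |I| = 0.4263 A, ∠I = 166.8°.

I = 0.4263∠166.8° A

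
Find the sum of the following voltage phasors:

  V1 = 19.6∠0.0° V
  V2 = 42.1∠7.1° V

Step 1 — Convert each phasor to rectangular form:
  V1 = 19.6·(cos(0.0°) + j·sin(0.0°)) = 19.6 V
  V2 = 42.1·(cos(7.1°) + j·sin(7.1°)) = 41.78 + j5.204 V
Step 2 — Sum components: V_total = 61.38 + j5.204 V.
Step 3 — Convert to polar: |V_total| = 61.6 V, ∠V_total = 4.8°.

V_total = 61.6∠4.8° V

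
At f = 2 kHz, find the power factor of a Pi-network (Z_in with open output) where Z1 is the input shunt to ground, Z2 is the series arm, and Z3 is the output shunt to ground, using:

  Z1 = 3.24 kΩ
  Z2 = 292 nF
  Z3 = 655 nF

Step 1 — Angular frequency: ω = 2π·f = 2π·2000 = 1.257e+04 rad/s.
Step 2 — Component impedances:
  Z1: Z = R = 3240 Ω
  Z2: Z = 1/(jωC) = -j/(ω·C) = 0 - j272.5 Ω
  Z3: Z = 1/(jωC) = -j/(ω·C) = 0 - j121.5 Ω
Step 3 — With open output, the series arm Z2 and the output shunt Z3 appear in series to ground: Z2 + Z3 = 0 - j394 Ω.
Step 4 — Parallel with input shunt Z1: Z_in = Z1 || (Z2 + Z3) = 47.22 - j388.3 Ω = 391.1∠-83.1° Ω.
Step 5 — Power factor: PF = cos(φ) = Re(Z)/|Z| = 47.22/391.1 = 0.1207.
Step 6 — Type: Im(Z) = -388.3 ⇒ leading (phase φ = -83.1°).

PF = 0.1207 (leading, φ = -83.1°)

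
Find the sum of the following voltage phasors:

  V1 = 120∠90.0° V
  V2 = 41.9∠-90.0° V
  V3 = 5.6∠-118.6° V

Step 1 — Convert each phasor to rectangular form:
  V1 = 120·(cos(90.0°) + j·sin(90.0°)) = 0 + j120 V
  V2 = 41.9·(cos(-90.0°) + j·sin(-90.0°)) = 0 - j41.9 V
  V3 = 5.6·(cos(-118.6°) + j·sin(-118.6°)) = -2.681 - j4.917 V
Step 2 — Sum components: V_total = -2.681 + j73.18 V.
Step 3 — Convert to polar: |V_total| = 73.23 V, ∠V_total = 92.1°.

V_total = 73.23∠92.1° V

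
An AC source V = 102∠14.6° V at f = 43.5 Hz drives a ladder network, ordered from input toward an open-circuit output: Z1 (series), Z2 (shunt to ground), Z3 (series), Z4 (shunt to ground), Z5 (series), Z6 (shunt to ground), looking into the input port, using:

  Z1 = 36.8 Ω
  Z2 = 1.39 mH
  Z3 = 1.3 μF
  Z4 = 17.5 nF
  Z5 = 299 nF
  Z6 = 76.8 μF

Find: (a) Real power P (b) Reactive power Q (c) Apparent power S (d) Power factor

Step 1 — Angular frequency: ω = 2π·f = 2π·43.5 = 273.3 rad/s.
Step 2 — Component impedances:
  Z1: Z = R = 36.8 Ω
  Z2: Z = jωL = j·273.3·0.00139 = 0 + j0.3799 Ω
  Z3: Z = 1/(jωC) = -j/(ω·C) = 0 - j2814 Ω
  Z4: Z = 1/(jωC) = -j/(ω·C) = 0 - j2.091e+05 Ω
  Z5: Z = 1/(jωC) = -j/(ω·C) = 0 - j1.224e+04 Ω
  Z6: Z = 1/(jωC) = -j/(ω·C) = 0 - j47.64 Ω
Step 3 — Ladder network (open output): work backward from the far end, alternating series and parallel combinations. Z_in = 36.8 + j0.3799 Ω = 36.8∠0.6° Ω.
Step 4 — Source phasor: V = 102∠14.6° V = 98.71 + j25.71 V.
Step 5 — Current: I = V / Z = 2.689 + j0.6709 A = 2.772∠14.0° A.
Step 6 — Complex power: S = V·I* = 282.7 + j2.918 VA.
Step 7 — Real power: P = Re(S) = 282.7 W.
Step 8 — Reactive power: Q = Im(S) = 2.918 VAR.
Step 9 — Apparent power: |S| = 282.7 VA.
Step 10 — Power factor: PF = P/|S| = 0.9999 (lagging).

(a) P = 282.7 W  (b) Q = 2.918 VAR  (c) S = 282.7 VA  (d) PF = 0.9999 (lagging)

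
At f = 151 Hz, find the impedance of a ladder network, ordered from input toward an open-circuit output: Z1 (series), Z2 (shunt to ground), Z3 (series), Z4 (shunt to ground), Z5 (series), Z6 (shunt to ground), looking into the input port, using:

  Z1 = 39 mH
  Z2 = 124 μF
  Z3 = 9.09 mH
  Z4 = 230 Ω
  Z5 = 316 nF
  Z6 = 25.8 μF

Step 1 — Angular frequency: ω = 2π·f = 2π·151 = 948.8 rad/s.
Step 2 — Component impedances:
  Z1: Z = jωL = j·948.8·0.039 = 0 + j37 Ω
  Z2: Z = 1/(jωC) = -j/(ω·C) = 0 - j8.5 Ω
  Z3: Z = jωL = j·948.8·0.00909 = 0 + j8.624 Ω
  Z4: Z = R = 230 Ω
  Z5: Z = 1/(jωC) = -j/(ω·C) = 0 - j3335 Ω
  Z6: Z = 1/(jωC) = -j/(ω·C) = 0 - j40.85 Ω
Step 3 — Ladder network (open output): work backward from the far end, alternating series and parallel combinations. Z_in = 0.3142 + j28.52 Ω = 28.52∠89.4° Ω.

Z = 0.3142 + j28.52 Ω = 28.52∠89.4° Ω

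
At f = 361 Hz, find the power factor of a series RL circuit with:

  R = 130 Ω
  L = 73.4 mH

Step 1 — Angular frequency: ω = 2π·f = 2π·361 = 2268 rad/s.
Step 2 — Component impedances:
  R: Z = R = 130 Ω
  L: Z = jωL = j·2268·0.0734 = 0 + j166.5 Ω
Step 3 — Series combination: Z_total = R + L = 130 + j166.5 Ω = 211.2∠52.0° Ω.
Step 4 — Power factor: PF = cos(φ) = Re(Z)/|Z| = 130/211.23 = 0.6154.
Step 5 — Type: Im(Z) = 166.5 ⇒ lagging (phase φ = 52.0°).

PF = 0.6154 (lagging, φ = 52.0°)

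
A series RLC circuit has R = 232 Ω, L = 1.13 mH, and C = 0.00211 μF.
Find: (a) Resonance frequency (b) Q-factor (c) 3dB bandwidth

Step 1 — Resonance: ω₀ = 1/√(LC) = 1/√(0.00113·2.11e-09) = 6.476e+05 rad/s.
Step 2 — f₀ = ω₀/(2π) = 1.031e+05 Hz.
Step 3 — Series Q: Q = ω₀L/R = 6.476e+05·0.00113/232 = 3.154.
Step 4 — Bandwidth: Δω = ω₀/Q = 2.053e+05 rad/s; BW = Δω/(2π) = 3.268e+04 Hz.

(a) f₀ = 1.031e+05 Hz  (b) Q = 3.154  (c) BW = 3.268e+04 Hz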